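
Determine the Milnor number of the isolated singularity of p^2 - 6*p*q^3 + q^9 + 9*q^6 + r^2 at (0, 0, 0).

The Hessian of f at 0 is [[2, 0, 0], [0, 0, 0], [0, 0, 2]] with rank 2, so corank 1. A Groebner basis of the Jacobian ideal J(f) in C{p,q,r} is {p^2*q^2, p^3, -p/3 + q^3, r}; counting standard monomials gives mu = 8. Corank 1: A-series; mu = 8 gives A_8.

8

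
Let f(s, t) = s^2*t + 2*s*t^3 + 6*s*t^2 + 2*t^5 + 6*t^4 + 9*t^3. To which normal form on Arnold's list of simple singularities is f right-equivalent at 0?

D_6

The Hessian of f at 0 has rank 0. Corank 2; j^3 = t*(s + 3*t)^2 has shape L^2 M (L != M), so D-series; mu = 6 gives D_6.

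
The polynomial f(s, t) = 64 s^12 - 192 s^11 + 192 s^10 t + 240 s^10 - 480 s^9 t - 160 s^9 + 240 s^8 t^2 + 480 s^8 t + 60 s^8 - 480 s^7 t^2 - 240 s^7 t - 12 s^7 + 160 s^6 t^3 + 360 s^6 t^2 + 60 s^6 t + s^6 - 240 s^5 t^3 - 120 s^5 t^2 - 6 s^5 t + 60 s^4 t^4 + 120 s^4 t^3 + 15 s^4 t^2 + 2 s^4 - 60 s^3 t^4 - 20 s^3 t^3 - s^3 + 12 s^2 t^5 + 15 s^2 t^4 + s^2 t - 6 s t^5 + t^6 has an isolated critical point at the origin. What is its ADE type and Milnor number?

The Hessian of f at 0 has rank 0. Corank 2; j^3 = -s^2*(s - t) has shape L^2 M (L != M), so D-series; mu = 7 gives D_7.

Type D_7, Milnor number mu = 7.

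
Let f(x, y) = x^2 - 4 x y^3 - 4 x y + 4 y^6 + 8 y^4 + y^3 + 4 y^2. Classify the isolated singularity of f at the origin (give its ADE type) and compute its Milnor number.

Type A2, Milnor number mu = 2.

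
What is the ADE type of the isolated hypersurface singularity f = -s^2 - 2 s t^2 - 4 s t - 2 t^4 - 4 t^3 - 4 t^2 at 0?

A3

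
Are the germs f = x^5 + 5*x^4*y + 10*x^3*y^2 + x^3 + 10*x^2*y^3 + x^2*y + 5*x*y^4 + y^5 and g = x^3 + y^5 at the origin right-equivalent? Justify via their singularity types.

No.

The Hessian of f at 0 is [[0, 0], [0, 0]] with rank 0, so corank 2. A Groebner basis of the Jacobian ideal J(f) in C{x,y} is {-x*y/5 + y^4, x*y^2, x^2 + x*y}; counting standard monomials gives mu = 6. Corank 2; j^3 = x^2*(x + y) has shape L^2 M (L != M), so D-series; mu = 6 gives D_6. The Hessian of g at 0 is [[0, 0], [0, 0]] with rank 0, so corank 2. A Groebner basis of the Jacobian ideal J(g) in C{x,y} is {y^4, x^2}; counting standard monomials gives mu = 8. Corank 2; j^3 = x^3 is a perfect cube, so E-series; the 5-jet and mu = 8 give E_8. f is D_6 but g is E_8, hence not right-equivalent.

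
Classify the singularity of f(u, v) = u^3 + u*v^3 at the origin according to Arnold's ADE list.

The Hessian of f at 0 has rank 0. Corank 2; j^3 = u^3 is a perfect cube, so E-series; the 4-jet and mu = 7 give E_7.

E_{7}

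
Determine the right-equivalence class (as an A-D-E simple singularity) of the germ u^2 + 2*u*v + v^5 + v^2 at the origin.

The Hessian of f at 0 has rank 1. Corank 1: A-series; mu = 4 gives A_4.

A4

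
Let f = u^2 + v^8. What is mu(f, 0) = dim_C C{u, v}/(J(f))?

The Hessian of f at 0 has rank 1. Corank 1: A-series; mu = 7 gives A_7.

7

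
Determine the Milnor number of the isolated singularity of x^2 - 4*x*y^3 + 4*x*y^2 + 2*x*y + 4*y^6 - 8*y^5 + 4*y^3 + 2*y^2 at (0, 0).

1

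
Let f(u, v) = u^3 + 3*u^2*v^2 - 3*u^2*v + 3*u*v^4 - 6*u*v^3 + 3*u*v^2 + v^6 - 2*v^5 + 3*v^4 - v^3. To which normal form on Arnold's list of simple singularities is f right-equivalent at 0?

E8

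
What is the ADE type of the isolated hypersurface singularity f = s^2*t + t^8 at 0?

D9

The Hessian of f at 0 has rank 0. Corank 2; j^3 = s^2*t has shape L^2 M (L != M), so D-series; mu = 9 gives D_9.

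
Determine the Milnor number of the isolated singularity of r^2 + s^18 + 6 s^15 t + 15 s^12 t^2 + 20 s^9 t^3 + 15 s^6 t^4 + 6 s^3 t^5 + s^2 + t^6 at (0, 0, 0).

The Hessian of f at 0 is [[2, 0, 0], [0, 0, 0], [0, 0, 2]] with rank 2, so corank 1. A Groebner basis of the Jacobian ideal J(f) in C{s,t,r} is {t^5, s, r}; counting standard monomials gives mu = 5. Corank 1: A-series; mu = 5 gives A_5.

5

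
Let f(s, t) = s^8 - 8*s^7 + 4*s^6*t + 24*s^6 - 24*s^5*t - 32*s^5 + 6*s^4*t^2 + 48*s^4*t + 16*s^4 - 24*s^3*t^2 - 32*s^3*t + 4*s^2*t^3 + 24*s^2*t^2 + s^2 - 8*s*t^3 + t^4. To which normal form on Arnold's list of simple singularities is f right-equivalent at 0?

A3

The Hessian of f at 0 has rank 1. Corank 1: A-series; mu = 3 gives A_3.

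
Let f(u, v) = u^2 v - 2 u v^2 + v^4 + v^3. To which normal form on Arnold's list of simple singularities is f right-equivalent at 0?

D_5

The Hessian of f at 0 has rank 0. Corank 2; j^3 = v*(u - v)^2 has shape L^2 M (L != M), so D-series; mu = 5 gives D_5.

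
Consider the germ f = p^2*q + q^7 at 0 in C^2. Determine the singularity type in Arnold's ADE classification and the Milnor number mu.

Type D_8, Milnor number mu = 8.

The Hessian of f at 0 has rank 0. Corank 2; j^3 = p^2*q has shape L^2 M (L != M), so D-series; mu = 8 gives D_8.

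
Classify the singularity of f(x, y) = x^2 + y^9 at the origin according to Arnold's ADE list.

A_8

The Hessian of f at 0 has rank 1. Corank 1: A-series; mu = 8 gives A_8.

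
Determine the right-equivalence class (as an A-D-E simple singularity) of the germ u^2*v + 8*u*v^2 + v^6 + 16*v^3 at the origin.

D_{7}

The Hessian of f at 0 has rank 0. Corank 2; j^3 = v*(u + 4*v)^2 has shape L^2 M (L != M), so D-series; mu = 7 gives D_7.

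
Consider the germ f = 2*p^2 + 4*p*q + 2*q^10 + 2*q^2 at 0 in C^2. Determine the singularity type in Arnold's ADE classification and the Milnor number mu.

Type A_{9}, Milnor number mu = 9.

The Hessian of f at 0 has rank 1. Corank 1: A-series; mu = 9 gives A_9.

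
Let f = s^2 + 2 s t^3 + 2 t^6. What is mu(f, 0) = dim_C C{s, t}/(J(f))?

The Hessian of f at 0 has rank 1. Corank 1: A-series; mu = 5 gives A_5.

5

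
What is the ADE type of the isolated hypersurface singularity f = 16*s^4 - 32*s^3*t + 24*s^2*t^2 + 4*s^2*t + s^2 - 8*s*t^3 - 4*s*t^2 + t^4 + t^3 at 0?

A2

The Hessian of f at 0 has rank 1. Corank 1: A-series; mu = 2 gives A_2.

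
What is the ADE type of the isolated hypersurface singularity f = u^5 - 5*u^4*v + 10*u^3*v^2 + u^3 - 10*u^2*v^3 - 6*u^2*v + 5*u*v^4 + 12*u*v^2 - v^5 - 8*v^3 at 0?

E_8

The Hessian of f at 0 is [[0, 0], [0, 0]] with rank 0, so corank 2. A Groebner basis of the Jacobian ideal J(f) in C{u,v} is {v^5, u*v^3 - 7*v^4/4, u^2 - 4*u*v + 4*v^2}; counting standard monomials gives mu = 8. Corank 2; j^3 = (u - 2*v)^3 is a perfect cube, so E-series; the 5-jet and mu = 8 give E_8.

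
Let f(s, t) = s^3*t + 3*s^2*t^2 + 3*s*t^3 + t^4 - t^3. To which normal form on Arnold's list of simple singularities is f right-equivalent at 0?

The Hessian of f at 0 has rank 0. Corank 2; j^3 = -t^3 is a perfect cube, so E-series; the 4-jet and mu = 7 give E_7.

E_7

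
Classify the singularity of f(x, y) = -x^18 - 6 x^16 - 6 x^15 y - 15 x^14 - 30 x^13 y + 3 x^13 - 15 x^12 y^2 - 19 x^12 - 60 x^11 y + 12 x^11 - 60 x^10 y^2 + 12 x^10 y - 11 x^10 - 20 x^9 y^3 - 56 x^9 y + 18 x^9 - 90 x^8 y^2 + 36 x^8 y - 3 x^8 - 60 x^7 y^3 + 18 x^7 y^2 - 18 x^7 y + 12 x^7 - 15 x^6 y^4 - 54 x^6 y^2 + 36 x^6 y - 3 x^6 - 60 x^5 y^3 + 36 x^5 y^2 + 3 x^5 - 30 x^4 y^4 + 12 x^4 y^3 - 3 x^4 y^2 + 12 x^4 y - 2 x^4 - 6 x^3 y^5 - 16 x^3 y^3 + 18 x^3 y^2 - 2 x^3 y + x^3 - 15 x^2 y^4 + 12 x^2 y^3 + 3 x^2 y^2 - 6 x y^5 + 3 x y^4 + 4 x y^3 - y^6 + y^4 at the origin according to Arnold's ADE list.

The Hessian of f at 0 has rank 0. Corank 2; j^3 = x^3 is a perfect cube, so E-series; the 4-jet and mu = 6 give E_6.

E_{6}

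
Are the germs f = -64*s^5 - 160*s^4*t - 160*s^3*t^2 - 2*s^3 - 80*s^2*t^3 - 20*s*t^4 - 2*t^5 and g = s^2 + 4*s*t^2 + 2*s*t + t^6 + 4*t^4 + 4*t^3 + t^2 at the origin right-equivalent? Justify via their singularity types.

No.

The Hessian of f at 0 is [[0, 0], [0, 0]] with rank 0, so corank 2. A Groebner basis of the Jacobian ideal J(f) in C{s,t} is {t^5, s*t^3 + t^4/8, s^2}; counting standard monomials gives mu = 8. Corank 2; j^3 = -2*s^3 is a perfect cube, so E-series; the 5-jet and mu = 8 give E_8. The Hessian of g at 0 is [[2, 2], [2, 2]] with rank 1, so corank 1. A Groebner basis of the Jacobian ideal J(g) in C{s,t} is {s^3 + 3*s^2/2 + 5*s*t/2 - s/2 - t/2, s^2*t - s^2 - 3*s*t/2 + s/4 + t/4, s/2 + t^2 + t/2}; counting standard monomials gives mu = 5. Corank 1: A-series; mu = 5 gives A_5. f is E_8 but g is A_5, hence not right-equivalent.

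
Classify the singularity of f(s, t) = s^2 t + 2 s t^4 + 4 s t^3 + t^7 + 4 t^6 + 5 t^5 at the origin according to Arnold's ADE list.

D_{6}

The Hessian of f at 0 has rank 0. Corank 2; j^3 = s^2*t has shape L^2 M (L != M), so D-series; mu = 6 gives D_6.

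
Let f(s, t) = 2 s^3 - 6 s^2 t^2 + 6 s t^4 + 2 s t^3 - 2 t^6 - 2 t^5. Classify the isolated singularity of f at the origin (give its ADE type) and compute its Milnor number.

Type E_{7}, Milnor number mu = 7.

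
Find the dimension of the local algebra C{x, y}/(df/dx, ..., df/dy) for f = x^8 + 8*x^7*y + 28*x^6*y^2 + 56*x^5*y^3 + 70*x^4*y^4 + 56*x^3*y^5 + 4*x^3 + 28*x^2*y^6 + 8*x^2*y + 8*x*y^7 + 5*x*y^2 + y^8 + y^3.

The Hessian of f at 0 has rank 0. Corank 2; j^3 = (x + y)*(2*x + y)^2 has shape L^2 M (L != M), so D-series; mu = 9 gives D_9.

9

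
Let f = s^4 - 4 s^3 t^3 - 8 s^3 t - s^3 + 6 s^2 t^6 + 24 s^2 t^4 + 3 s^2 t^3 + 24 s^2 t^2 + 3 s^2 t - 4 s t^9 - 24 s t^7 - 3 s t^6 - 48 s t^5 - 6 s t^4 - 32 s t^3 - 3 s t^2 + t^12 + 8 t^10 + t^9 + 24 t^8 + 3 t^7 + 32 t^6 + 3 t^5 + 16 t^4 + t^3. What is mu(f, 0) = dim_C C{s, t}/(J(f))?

6

The Hessian of f at 0 has rank 0. Corank 2; j^3 = -(s - t)^3 is a perfect cube, so E-series; the 4-jet and mu = 6 give E_6.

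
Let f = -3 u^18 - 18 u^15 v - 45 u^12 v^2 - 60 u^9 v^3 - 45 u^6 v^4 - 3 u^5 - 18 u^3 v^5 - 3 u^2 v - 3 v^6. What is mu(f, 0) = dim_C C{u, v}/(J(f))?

7

The Hessian of f at 0 has rank 0. Corank 2; j^3 = -3*u^2*v has shape L^2 M (L != M), so D-series; mu = 7 gives D_7.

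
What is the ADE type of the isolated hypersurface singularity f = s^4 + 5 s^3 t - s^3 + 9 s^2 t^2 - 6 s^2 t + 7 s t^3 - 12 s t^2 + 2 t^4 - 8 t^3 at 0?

E_{7}

The Hessian of f at 0 has rank 0. Corank 2; j^3 = -(s + 2*t)^3 is a perfect cube, so E-series; the 4-jet and mu = 7 give E_7.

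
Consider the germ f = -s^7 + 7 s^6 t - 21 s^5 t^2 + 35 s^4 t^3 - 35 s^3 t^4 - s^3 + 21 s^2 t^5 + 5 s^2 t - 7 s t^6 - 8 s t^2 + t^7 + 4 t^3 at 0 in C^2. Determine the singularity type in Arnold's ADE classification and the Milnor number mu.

Type D8, Milnor number mu = 8.

The Hessian of f at 0 has rank 0. Corank 2; j^3 = -(s - 2*t)^2*(s - t) has shape L^2 M (L != M), so D-series; mu = 8 gives D_8.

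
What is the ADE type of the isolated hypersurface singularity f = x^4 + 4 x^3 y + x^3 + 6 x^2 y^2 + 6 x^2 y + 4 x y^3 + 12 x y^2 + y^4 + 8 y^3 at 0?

E_{6}

The Hessian of f at 0 is [[0, 0], [0, 0]] with rank 0, so corank 2. A Groebner basis of the Jacobian ideal J(f) in C{x,y} is {y^4, x*y^2 + 5*y^3/3, x^2 + 4*x*y + 4*y^2}; counting standard monomials gives mu = 6. Corank 2; j^3 = (x + 2*y)^3 is a perfect cube, so E-series; the 4-jet and mu = 6 give E_6.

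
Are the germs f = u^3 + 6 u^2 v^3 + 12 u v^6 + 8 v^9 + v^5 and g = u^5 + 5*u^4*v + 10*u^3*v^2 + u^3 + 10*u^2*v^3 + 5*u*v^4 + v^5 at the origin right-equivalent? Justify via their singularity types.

Yes.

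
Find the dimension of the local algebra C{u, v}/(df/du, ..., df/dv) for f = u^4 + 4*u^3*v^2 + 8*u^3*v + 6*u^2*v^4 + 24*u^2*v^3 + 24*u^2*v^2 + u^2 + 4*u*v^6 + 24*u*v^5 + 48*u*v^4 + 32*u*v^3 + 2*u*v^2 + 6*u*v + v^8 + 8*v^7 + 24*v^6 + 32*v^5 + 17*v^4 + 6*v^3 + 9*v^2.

3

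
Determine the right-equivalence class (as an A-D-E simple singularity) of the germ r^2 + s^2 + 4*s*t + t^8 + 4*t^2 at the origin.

A7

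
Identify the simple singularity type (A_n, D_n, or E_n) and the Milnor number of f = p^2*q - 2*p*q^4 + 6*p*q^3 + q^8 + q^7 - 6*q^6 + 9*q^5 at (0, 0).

Type D9, Milnor number mu = 9.

The Hessian of f at 0 is [[0, 0], [0, 0]] with rank 0, so corank 2. A Groebner basis of the Jacobian ideal J(f) in C{p,q} is {p^2*q^2 + 66*p^2*q/47 - 27*p^2/47 - 756*p*q^2/47 - 2025*p*q/47 - 6075*q^3/47, 8*p^2*q/47 + p^2/47 + p*q^3 + 75*p*q^2/47 + 216*p*q/47 + 648*q^3/47, -p*q + q^4 - 3*q^3, p^3 - 189*p^2*q/47 + 135*p^2/47 + 2511*p*q^2/47 + 6318*p*q/47 + 18954*q^3/47}; counting standard monomials gives mu = 9. Corank 2; j^3 = p^2*q has shape L^2 M (L != M), so D-series; mu = 9 gives D_9.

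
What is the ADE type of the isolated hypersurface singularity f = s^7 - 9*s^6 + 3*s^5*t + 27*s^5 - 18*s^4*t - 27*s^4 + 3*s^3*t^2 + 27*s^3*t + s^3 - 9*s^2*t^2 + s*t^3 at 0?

E_7

The Hessian of f at 0 is [[0, 0], [0, 0]] with rank 0, so corank 2. A Groebner basis of the Jacobian ideal J(f) in C{s,t} is {s^2/3 + t^4 + t^3/9, s^3, s^2*t - s^2/9 - t^3/27, -2*s^2/3 + s*t^2 - 2*t^3/9}; counting standard monomials gives mu = 7. Corank 2; j^3 = s^3 is a perfect cube, so E-series; the 4-jet and mu = 7 give E_7.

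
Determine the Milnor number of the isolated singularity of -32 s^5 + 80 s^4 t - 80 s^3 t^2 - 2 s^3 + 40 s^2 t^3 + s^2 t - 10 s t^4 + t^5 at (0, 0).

6

The Hessian of f at 0 has rank 0. Corank 2; j^3 = -s^2*(2*s - t) has shape L^2 M (L != M), so D-series; mu = 6 gives D_6.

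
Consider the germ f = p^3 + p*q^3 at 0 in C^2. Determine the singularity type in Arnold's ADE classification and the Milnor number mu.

Type E_7, Milnor number mu = 7.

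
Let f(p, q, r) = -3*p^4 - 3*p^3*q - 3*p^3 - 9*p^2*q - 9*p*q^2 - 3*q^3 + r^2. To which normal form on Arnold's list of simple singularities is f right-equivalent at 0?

E_7

The Hessian of f at 0 has rank 1. Corank 2; j^3 = -3*(p + q)^3 is a perfect cube, so E-series; the 4-jet and mu = 7 give E_7.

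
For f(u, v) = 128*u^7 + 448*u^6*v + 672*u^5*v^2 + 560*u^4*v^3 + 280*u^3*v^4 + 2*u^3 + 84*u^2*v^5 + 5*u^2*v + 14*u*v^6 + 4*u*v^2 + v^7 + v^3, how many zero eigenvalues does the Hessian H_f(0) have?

2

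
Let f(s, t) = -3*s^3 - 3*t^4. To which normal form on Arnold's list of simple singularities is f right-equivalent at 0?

E_6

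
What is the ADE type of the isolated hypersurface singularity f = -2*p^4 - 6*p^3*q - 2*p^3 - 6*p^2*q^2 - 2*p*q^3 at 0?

E_{7}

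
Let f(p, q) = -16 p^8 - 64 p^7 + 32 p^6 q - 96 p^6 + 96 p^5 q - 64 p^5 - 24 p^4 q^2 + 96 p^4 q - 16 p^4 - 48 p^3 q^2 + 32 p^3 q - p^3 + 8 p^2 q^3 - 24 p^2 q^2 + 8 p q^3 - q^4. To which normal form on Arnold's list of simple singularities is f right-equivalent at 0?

E_{6}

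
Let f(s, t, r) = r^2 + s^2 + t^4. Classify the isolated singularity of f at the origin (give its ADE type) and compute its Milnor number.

The Hessian of f at 0 has rank 2. Corank 1: A-series; mu = 3 gives A_3.

Type A_{3}, Milnor number mu = 3.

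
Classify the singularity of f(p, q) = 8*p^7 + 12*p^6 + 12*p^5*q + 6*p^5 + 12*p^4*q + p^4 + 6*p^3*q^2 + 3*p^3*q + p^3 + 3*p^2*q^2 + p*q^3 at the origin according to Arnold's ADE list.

The Hessian of f at 0 has rank 0. Corank 2; j^3 = p^3 is a perfect cube, so E-series; the 4-jet and mu = 7 give E_7.

E_{7}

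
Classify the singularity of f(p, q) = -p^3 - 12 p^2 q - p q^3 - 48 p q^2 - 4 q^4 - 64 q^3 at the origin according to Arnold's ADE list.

The Hessian of f at 0 has rank 0. Corank 2; j^3 = -(p + 4*q)^3 is a perfect cube, so E-series; the 4-jet and mu = 7 give E_7.

E_7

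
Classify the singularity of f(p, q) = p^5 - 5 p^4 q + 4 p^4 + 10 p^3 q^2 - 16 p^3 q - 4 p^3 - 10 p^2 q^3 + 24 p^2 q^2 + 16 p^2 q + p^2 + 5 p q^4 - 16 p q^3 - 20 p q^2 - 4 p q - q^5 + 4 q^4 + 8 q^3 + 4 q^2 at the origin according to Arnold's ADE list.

A4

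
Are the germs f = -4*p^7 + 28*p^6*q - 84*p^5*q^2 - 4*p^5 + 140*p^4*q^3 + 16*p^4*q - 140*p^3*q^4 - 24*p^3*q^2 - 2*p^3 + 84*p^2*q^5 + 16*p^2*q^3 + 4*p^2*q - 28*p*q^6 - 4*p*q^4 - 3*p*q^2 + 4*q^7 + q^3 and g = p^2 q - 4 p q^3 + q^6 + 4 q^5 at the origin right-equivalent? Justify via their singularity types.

No.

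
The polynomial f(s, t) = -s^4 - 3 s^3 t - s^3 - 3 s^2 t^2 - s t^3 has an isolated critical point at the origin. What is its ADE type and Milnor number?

The Hessian of f at 0 has rank 0. Corank 2; j^3 = -s^3 is a perfect cube, so E-series; the 4-jet and mu = 7 give E_7.

Type E_7, Milnor number mu = 7.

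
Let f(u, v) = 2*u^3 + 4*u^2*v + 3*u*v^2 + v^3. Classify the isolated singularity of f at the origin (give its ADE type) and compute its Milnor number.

The Hessian of f at 0 has rank 0. Corank 2; j^3 = (u + v)*(2*u^2 + 2*u*v + v^2) splits into three distinct lines over C (the quadratic factor has nonzero discriminant), so D_4.

Type D4, Milnor number mu = 4.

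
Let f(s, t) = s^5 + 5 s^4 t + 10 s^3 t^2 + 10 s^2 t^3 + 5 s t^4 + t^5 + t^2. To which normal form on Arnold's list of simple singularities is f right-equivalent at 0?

The Hessian of f at 0 is [[0, 0], [0, 2]] with rank 1, so corank 1. A Groebner basis of the Jacobian ideal J(f) in C{s,t} is {s^4, t}; counting standard monomials gives mu = 4. Corank 1: A-series; mu = 4 gives A_4.

A4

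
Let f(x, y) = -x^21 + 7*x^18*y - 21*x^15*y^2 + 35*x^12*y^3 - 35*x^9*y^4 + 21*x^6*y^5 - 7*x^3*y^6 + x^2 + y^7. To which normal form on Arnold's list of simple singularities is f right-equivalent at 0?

The Hessian of f at 0 has rank 1. Corank 1: A-series; mu = 6 gives A_6.

A6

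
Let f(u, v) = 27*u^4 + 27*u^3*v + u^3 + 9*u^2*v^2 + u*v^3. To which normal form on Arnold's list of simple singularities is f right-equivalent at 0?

E_7

The Hessian of f at 0 is [[0, 0], [0, 0]] with rank 0, so corank 2. A Groebner basis of the Jacobian ideal J(f) in C{u,v} is {u^2/3 + v^4 + v^3/9, u^3, u^2*v - u^2/9 - v^3/27, 2*u^2/3 + u*v^2 + 2*v^3/9}; counting standard monomials gives mu = 7. Corank 2; j^3 = u^3 is a perfect cube, so E-series; the 4-jet and mu = 7 give E_7.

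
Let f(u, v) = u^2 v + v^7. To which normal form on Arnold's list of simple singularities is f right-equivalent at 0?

D_8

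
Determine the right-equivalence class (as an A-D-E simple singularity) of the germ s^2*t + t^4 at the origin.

The Hessian of f at 0 has rank 0. Corank 2; j^3 = s^2*t has shape L^2 M (L != M), so D-series; mu = 5 gives D_5.

D_{5}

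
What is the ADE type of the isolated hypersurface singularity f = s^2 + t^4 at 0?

A3

The Hessian of f at 0 has rank 1. Corank 1: A-series; mu = 3 gives A_3.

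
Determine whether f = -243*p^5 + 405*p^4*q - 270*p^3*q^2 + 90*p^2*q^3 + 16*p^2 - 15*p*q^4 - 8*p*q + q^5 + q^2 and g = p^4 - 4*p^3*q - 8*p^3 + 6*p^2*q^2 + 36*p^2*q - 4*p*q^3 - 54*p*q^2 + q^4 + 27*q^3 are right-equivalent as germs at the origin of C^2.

No.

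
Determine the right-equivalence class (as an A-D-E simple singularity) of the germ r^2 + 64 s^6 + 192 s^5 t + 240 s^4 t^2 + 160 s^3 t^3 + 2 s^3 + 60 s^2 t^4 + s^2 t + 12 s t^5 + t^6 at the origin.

D_{7}

The Hessian of f at 0 has rank 1. Corank 2; j^3 = s^2*(2*s + t) has shape L^2 M (L != M), so D-series; mu = 7 gives D_7.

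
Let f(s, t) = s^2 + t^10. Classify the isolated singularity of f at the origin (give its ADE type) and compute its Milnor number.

Type A9, Milnor number mu = 9.

The Hessian of f at 0 has rank 1. Corank 1: A-series; mu = 9 gives A_9.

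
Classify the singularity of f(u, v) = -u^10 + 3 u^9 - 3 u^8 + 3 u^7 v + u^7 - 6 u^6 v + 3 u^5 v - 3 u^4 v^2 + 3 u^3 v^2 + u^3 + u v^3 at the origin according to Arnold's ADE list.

E_7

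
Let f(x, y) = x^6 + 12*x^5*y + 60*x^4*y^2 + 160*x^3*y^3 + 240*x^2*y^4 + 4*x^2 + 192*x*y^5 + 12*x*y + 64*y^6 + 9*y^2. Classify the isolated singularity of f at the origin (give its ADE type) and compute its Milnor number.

Type A_{5}, Milnor number mu = 5.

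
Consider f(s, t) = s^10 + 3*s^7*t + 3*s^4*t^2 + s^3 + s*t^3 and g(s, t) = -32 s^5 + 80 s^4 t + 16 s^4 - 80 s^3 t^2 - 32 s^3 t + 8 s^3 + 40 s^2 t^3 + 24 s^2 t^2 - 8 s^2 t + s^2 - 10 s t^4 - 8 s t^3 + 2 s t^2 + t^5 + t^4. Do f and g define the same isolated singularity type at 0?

No.

The Hessian of f at 0 is [[0, 0], [0, 0]] with rank 0, so corank 2. A Groebner basis of the Jacobian ideal J(f) in C{s,t} is {s^3, s*t^2, 3*s^2 + t^3}; counting standard monomials gives mu = 7. Corank 2; j^3 = s^3 is a perfect cube, so E-series; the 4-jet and mu = 7 give E_7. The Hessian of g at 0 is [[2, 0], [0, 0]] with rank 1, so corank 1. A Groebner basis of the Jacobian ideal J(g) in C{s,t} is {s/4 + t^3 + t^2/4, s^2, s*t - s/4 - t^2/4}; counting standard monomials gives mu = 4. Corank 1: A-series; mu = 4 gives A_4. f is E_7 but g is A_4, hence not right-equivalent.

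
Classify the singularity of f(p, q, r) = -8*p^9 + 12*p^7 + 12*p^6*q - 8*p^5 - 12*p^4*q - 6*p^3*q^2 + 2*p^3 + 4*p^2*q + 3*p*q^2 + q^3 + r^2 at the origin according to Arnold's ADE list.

D4

The Hessian of f at 0 is [[0, 0, 0], [0, 0, 0], [0, 0, 2]] with rank 1, so corank 2. A Groebner basis of the Jacobian ideal J(f) in C{p,q,r} is {q^3, p^2 - 3*q^2/2, p*q + 3*q^2/2, r}; counting standard monomials gives mu = 4. Corank 2; j^3 = (p + q)*(2*p^2 + 2*p*q + q^2) splits into three distinct lines over C (the quadratic factor has nonzero discriminant), so D_4.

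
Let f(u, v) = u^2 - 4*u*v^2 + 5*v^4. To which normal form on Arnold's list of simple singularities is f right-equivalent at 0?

A3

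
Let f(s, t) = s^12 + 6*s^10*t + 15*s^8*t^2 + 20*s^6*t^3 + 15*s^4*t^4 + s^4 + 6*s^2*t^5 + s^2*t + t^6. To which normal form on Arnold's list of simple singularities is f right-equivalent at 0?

D_{7}

The Hessian of f at 0 has rank 0. Corank 2; j^3 = s^2*t has shape L^2 M (L != M), so D-series; mu = 7 gives D_7.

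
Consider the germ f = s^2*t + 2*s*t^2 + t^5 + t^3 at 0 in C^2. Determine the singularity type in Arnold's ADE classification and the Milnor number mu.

Type D_{6}, Milnor number mu = 6.

The Hessian of f at 0 has rank 0. Corank 2; j^3 = t*(s + t)^2 has shape L^2 M (L != M), so D-series; mu = 6 gives D_6.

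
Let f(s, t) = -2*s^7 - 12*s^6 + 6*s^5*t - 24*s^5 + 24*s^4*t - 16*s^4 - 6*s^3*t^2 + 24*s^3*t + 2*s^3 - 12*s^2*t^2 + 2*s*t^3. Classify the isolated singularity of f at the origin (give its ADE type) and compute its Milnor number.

Type E_{7}, Milnor number mu = 7.

The Hessian of f at 0 has rank 0. Corank 2; j^3 = 2*s^3 is a perfect cube, so E-series; the 4-jet and mu = 7 give E_7.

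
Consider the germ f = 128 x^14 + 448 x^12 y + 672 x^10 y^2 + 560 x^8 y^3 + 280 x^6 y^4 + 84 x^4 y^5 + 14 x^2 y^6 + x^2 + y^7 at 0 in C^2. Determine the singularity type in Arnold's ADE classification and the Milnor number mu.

Type A_6, Milnor number mu = 6.

The Hessian of f at 0 is [[2, 0], [0, 0]] with rank 1, so corank 1. A Groebner basis of the Jacobian ideal J(f) in C{x,y} is {y^6, x}; counting standard monomials gives mu = 6. Corank 1: A-series; mu = 6 gives A_6.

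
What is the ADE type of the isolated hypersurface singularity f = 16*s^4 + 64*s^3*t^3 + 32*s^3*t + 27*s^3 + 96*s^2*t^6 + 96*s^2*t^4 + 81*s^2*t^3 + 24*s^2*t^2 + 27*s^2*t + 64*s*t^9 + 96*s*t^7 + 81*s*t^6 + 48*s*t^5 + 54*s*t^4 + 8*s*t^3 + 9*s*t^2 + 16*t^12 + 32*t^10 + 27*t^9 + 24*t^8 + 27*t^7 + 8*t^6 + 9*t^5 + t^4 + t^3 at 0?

E_{6}

The Hessian of f at 0 has rank 0. Corank 2; j^3 = (3*s + t)^3 is a perfect cube, so E-series; the 4-jet and mu = 6 give E_6.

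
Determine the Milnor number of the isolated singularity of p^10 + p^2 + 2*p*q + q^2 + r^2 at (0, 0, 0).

The Hessian of f at 0 is [[2, 2, 0], [2, 2, 0], [0, 0, 2]] with rank 2, so corank 1. A Groebner basis of the Jacobian ideal J(f) in C{p,q,r} is {q^9, p + q, r}; counting standard monomials gives mu = 9. Corank 1: A-series; mu = 9 gives A_9.

9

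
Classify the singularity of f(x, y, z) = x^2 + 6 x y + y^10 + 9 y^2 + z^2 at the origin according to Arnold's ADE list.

A9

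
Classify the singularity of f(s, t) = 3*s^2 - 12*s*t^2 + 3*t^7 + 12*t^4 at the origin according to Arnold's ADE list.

A_6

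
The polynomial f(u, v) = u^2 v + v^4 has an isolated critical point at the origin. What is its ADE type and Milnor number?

The Hessian of f at 0 is [[0, 0], [0, 0]] with rank 0, so corank 2. A Groebner basis of the Jacobian ideal J(f) in C{u,v} is {u^3, u^2/4 + v^3, u*v}; counting standard monomials gives mu = 5. Corank 2; j^3 = u^2*v has shape L^2 M (L != M), so D-series; mu = 5 gives D_5.

Type D5, Milnor number mu = 5.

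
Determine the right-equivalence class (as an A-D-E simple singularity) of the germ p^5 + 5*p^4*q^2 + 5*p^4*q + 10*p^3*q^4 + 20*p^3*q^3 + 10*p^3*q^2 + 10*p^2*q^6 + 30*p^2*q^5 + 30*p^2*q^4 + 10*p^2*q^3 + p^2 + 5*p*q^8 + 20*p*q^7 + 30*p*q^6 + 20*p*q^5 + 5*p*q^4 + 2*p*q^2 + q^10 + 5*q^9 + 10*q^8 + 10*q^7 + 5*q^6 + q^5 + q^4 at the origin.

A_4

The Hessian of f at 0 is [[2, 0], [0, 0]] with rank 1, so corank 1. A Groebner basis of the Jacobian ideal J(f) in C{p,q} is {p^2, p + q^2}; counting standard monomials gives mu = 4. Corank 1: A-series; mu = 4 gives A_4.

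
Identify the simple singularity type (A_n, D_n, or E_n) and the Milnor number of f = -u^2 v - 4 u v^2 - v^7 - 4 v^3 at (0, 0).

The Hessian of f at 0 has rank 0. Corank 2; j^3 = -v*(u + 2*v)^2 has shape L^2 M (L != M), so D-series; mu = 8 gives D_8.

Type D_{8}, Milnor number mu = 8.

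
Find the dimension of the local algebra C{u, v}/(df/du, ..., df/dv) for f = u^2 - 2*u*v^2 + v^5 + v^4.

The Hessian of f at 0 is [[2, 0], [0, 0]] with rank 1, so corank 1. A Groebner basis of the Jacobian ideal J(f) in C{u,v} is {u^2, -u + v^2}; counting standard monomials gives mu = 4. Corank 1: A-series; mu = 4 gives A_4.

4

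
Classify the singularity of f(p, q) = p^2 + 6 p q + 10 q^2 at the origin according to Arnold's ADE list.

The Hessian of f at 0 is [[2, 6], [6, 20]] with rank 2, so corank 0. A Groebner basis of the Jacobian ideal J(f) in C{p,q} is {p, q}; counting standard monomials gives mu = 1. Corank 0: nondegenerate Morse point, so A_1.

A_{1}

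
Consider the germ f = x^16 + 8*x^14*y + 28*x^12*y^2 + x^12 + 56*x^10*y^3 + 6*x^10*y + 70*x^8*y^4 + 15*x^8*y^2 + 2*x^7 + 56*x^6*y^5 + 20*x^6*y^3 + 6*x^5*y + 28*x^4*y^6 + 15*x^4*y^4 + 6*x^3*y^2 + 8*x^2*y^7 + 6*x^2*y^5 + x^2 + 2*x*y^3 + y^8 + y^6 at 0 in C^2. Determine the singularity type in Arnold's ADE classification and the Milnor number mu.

Type A_{7}, Milnor number mu = 7.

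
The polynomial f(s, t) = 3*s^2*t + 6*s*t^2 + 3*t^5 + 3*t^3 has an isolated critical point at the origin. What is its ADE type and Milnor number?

Type D_{6}, Milnor number mu = 6.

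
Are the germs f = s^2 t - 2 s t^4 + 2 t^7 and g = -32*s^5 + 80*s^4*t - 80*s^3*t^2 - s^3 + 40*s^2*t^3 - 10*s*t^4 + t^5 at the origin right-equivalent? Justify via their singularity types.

No.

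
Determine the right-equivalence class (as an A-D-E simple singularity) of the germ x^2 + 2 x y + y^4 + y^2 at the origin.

The Hessian of f at 0 has rank 1. Corank 1: A-series; mu = 3 gives A_3.

A3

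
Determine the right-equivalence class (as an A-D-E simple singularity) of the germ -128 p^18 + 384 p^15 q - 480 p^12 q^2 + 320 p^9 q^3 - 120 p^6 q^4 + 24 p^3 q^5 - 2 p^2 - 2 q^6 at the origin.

The Hessian of f at 0 is [[-4, 0], [0, 0]] with rank 1, so corank 1. A Groebner basis of the Jacobian ideal J(f) in C{p,q} is {q^5, p}; counting standard monomials gives mu = 5. Corank 1: A-series; mu = 5 gives A_5.

A_{5}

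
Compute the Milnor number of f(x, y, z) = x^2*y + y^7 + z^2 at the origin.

8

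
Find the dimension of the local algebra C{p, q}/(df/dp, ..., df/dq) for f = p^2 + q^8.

7

The Hessian of f at 0 is [[2, 0], [0, 0]] with rank 1, so corank 1. A Groebner basis of the Jacobian ideal J(f) in C{p,q} is {q^7, p}; counting standard monomials gives mu = 7. Corank 1: A-series; mu = 7 gives A_7.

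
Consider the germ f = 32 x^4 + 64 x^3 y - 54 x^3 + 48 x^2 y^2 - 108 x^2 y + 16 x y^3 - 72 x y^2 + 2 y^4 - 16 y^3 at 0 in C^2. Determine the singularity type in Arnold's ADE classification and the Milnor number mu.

The Hessian of f at 0 has rank 0. Corank 2; j^3 = -2*(3*x + 2*y)^3 is a perfect cube, so E-series; the 4-jet and mu = 6 give E_6.

Type E6, Milnor number mu = 6.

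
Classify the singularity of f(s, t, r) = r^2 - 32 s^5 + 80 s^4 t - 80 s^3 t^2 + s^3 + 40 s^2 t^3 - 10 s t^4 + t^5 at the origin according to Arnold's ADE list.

E_{8}

The Hessian of f at 0 has rank 1. Corank 2; j^3 = s^3 is a perfect cube, so E-series; the 5-jet and mu = 8 give E_8.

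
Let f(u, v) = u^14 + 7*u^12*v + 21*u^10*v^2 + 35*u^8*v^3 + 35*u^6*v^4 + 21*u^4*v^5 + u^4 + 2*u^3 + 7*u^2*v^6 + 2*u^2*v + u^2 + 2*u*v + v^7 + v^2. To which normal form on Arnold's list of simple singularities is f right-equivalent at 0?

A6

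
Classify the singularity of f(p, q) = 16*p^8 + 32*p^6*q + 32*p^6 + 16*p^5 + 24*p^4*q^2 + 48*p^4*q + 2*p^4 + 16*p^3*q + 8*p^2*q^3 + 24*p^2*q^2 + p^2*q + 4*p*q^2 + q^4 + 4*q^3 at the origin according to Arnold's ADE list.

D5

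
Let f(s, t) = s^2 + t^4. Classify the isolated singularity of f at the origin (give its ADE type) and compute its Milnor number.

Type A_{3}, Milnor number mu = 3.

The Hessian of f at 0 is [[2, 0], [0, 0]] with rank 1, so corank 1. A Groebner basis of the Jacobian ideal J(f) in C{s,t} is {t^3, s}; counting standard monomials gives mu = 3. Corank 1: A-series; mu = 3 gives A_3.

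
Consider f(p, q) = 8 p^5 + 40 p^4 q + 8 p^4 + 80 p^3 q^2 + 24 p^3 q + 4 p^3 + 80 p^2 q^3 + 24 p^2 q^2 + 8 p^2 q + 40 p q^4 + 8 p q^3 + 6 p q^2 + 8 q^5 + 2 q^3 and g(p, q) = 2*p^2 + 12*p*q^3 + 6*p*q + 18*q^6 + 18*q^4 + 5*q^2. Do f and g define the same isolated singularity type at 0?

No.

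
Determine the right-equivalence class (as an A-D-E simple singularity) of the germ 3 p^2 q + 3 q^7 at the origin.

D8

The Hessian of f at 0 has rank 0. Corank 2; j^3 = 3*p^2*q has shape L^2 M (L != M), so D-series; mu = 8 gives D_8.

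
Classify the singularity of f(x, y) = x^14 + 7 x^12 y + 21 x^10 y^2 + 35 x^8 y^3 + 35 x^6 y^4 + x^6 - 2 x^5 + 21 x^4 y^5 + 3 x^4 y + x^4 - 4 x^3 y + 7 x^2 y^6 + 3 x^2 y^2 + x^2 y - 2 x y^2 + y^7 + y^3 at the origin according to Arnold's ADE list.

D8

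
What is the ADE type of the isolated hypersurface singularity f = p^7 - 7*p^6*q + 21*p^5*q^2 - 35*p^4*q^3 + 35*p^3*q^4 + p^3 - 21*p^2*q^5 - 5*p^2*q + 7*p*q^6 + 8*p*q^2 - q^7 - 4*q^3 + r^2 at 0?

The Hessian of f at 0 is [[0, 0, 0], [0, 0, 0], [0, 0, 2]] with rank 1, so corank 2. A Groebner basis of the Jacobian ideal J(f) in C{p,q,r} is {-p*q/7 + q^6 + 2*q^2/7, p*q^2 - 2*q^3, p^2 - 3*p*q + 2*q^2, r}; counting standard monomials gives mu = 8. Corank 2; j^3 = (p - 2*q)^2*(p - q) has shape L^2 M (L != M), so D-series; mu = 8 gives D_8.

D8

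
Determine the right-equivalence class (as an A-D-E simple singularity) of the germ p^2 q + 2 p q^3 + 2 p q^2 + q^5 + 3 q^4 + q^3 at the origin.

The Hessian of f at 0 has rank 0. Corank 2; j^3 = q*(p + q)^2 has shape L^2 M (L != M), so D-series; mu = 5 gives D_5.

D_{5}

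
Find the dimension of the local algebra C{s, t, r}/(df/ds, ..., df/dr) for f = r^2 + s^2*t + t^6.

7

The Hessian of f at 0 has rank 1. Corank 2; j^3 = s^2*t has shape L^2 M (L != M), so D-series; mu = 7 gives D_7.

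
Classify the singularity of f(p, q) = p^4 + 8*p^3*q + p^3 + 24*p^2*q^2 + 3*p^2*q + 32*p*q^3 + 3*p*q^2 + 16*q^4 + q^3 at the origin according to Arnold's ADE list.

The Hessian of f at 0 has rank 0. Corank 2; j^3 = (p + q)^3 is a perfect cube, so E-series; the 4-jet and mu = 6 give E_6.

E6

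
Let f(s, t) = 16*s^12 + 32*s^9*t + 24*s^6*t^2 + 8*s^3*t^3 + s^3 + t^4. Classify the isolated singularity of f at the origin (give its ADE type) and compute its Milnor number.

Type E_6, Milnor number mu = 6.

The Hessian of f at 0 is [[0, 0], [0, 0]] with rank 0, so corank 2. A Groebner basis of the Jacobian ideal J(f) in C{s,t} is {t^3, s^2}; counting standard monomials gives mu = 6. Corank 2; j^3 = s^3 is a perfect cube, so E-series; the 4-jet and mu = 6 give E_6.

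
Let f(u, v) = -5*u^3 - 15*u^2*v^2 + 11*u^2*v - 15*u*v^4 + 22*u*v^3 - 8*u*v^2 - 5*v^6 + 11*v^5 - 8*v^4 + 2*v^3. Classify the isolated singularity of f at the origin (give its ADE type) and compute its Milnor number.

The Hessian of f at 0 has rank 0. Corank 2; j^3 = -(u - v)*(5*u^2 - 6*u*v + 2*v^2) splits into three distinct lines over C (the quadratic factor has nonzero discriminant), so D_4.

Type D4, Milnor number mu = 4.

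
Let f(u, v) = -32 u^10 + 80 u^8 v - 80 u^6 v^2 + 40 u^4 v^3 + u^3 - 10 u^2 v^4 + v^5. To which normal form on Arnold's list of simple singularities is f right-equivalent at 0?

E8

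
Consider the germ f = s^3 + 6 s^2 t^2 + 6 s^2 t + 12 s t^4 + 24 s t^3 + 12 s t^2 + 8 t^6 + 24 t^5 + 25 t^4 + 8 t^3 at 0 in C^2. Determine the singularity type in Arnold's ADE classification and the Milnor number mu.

The Hessian of f at 0 has rank 0. Corank 2; j^3 = (s + 2*t)^3 is a perfect cube, so E-series; the 4-jet and mu = 6 give E_6.

Type E_6, Milnor number mu = 6.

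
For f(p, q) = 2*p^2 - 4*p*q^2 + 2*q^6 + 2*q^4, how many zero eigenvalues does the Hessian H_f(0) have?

The Hessian at 0 is [[4, 0], [0, 0]] of rank 1; hence corank 1.

1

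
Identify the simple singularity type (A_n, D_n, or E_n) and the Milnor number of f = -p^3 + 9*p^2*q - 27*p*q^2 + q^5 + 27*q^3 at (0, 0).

Type E8, Milnor number mu = 8.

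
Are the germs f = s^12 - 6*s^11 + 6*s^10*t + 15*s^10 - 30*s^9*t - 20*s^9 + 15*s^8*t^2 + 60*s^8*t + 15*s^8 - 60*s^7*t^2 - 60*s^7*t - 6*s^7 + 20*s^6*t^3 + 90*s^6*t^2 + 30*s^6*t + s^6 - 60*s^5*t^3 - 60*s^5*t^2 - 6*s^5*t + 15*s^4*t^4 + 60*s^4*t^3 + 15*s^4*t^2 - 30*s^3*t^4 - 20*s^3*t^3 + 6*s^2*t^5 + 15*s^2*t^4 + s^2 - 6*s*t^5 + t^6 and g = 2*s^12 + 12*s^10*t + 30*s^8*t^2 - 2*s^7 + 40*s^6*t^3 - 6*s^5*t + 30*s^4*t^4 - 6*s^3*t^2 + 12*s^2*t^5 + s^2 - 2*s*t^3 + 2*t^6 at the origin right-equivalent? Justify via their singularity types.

Yes.

The Hessian of f at 0 has rank 1. Corank 1: A-series; mu = 5 gives A_5. The Hessian of g at 0 has rank 1. Corank 1: A-series; mu = 5 gives A_5. Both have type A_5, hence right-equivalent.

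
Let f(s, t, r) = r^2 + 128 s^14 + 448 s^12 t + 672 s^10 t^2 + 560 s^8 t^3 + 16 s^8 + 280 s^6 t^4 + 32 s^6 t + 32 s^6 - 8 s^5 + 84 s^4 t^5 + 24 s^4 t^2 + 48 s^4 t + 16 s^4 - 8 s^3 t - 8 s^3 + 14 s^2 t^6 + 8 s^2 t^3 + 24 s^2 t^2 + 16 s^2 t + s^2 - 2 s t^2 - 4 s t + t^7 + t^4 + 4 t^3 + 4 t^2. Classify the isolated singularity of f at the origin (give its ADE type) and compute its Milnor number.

The Hessian of f at 0 has rank 2. Corank 1: A-series; mu = 6 gives A_6.

Type A6, Milnor number mu = 6.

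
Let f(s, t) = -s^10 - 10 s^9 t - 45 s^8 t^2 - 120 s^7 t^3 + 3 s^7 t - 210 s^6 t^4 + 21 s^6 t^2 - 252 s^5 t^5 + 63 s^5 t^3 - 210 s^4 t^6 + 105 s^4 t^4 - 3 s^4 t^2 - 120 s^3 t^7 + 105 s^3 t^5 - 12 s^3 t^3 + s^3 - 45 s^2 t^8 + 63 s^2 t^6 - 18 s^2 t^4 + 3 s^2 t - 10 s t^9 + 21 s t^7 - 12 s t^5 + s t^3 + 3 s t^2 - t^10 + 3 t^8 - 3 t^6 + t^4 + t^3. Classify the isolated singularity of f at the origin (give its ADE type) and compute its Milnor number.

The Hessian of f at 0 is [[0, 0], [0, 0]] with rank 0, so corank 2. A Groebner basis of the Jacobian ideal J(f) in C{s,t} is {s^3 + 3*s^2*t + 6*s^2 + 12*s*t + 6*t^2, -3*s^2 + s*t^2 - 6*s*t - 3*t^2, 3*s^2 + 6*s*t + t^3 + 3*t^2}; counting standard monomials gives mu = 7. Corank 2; j^3 = (s + t)^3 is a perfect cube, so E-series; the 4-jet and mu = 7 give E_7.

Type E_{7}, Milnor number mu = 7.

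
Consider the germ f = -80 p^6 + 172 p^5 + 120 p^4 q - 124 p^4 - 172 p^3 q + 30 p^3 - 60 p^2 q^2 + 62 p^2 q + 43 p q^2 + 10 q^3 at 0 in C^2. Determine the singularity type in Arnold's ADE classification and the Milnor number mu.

The Hessian of f at 0 is [[0, 0], [0, 0]] with rank 0, so corank 2. A Groebner basis of the Jacobian ideal J(f) in C{p,q} is {q^3, p^2 - 11*q^2/26, p*q + 17*q^2/26}; counting standard monomials gives mu = 4. Corank 2; j^3 = (3*p + 2*q)*(10*p^2 + 14*p*q + 5*q^2) splits into three distinct lines over C (the quadratic factor has nonzero discriminant), so D_4.

Type D_{4}, Milnor number mu = 4.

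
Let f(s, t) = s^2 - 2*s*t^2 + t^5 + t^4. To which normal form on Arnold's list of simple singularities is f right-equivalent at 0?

A4

The Hessian of f at 0 has rank 1. Corank 1: A-series; mu = 4 gives A_4.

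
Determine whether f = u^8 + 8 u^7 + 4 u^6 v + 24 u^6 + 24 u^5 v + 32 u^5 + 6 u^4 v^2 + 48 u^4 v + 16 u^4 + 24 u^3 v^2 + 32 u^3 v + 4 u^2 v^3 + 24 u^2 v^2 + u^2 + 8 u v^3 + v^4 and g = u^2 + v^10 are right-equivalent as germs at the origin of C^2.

The Hessian of f at 0 has rank 1. Corank 1: A-series; mu = 3 gives A_3. The Hessian of g at 0 has rank 1. Corank 1: A-series; mu = 9 gives A_9. f is A_3 but g is A_9, hence not right-equivalent.

No.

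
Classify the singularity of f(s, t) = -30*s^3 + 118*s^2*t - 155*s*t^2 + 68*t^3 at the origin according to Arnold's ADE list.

The Hessian of f at 0 has rank 0. Corank 2; j^3 = -(3*s - 4*t)*(10*s^2 - 26*s*t + 17*t^2) splits into three distinct lines over C (the quadratic factor has nonzero discriminant), so D_4.

D_{4}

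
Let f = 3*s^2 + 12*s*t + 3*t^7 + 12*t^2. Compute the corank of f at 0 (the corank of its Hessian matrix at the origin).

1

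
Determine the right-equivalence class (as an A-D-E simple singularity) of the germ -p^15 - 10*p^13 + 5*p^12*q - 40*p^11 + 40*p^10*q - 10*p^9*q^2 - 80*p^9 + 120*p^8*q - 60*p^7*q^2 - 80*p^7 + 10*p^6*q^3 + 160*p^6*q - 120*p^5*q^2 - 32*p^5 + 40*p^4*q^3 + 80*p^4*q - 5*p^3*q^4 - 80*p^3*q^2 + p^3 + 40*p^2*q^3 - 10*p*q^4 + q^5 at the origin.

The Hessian of f at 0 is [[0, 0], [0, 0]] with rank 0, so corank 2. A Groebner basis of the Jacobian ideal J(f) in C{p,q} is {q^5, p*q^3 - q^4/8, p^2}; counting standard monomials gives mu = 8. Corank 2; j^3 = p^3 is a perfect cube, so E-series; the 5-jet and mu = 8 give E_8.

E_8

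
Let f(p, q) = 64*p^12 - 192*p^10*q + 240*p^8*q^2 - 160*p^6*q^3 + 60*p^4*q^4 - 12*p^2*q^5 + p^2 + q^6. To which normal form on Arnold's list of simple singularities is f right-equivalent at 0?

A_{5}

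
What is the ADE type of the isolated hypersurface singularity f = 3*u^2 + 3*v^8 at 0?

The Hessian of f at 0 has rank 1. Corank 1: A-series; mu = 7 gives A_7.

A7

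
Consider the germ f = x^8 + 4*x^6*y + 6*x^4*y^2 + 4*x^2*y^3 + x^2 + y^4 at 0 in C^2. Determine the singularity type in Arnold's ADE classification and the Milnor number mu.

The Hessian of f at 0 is [[2, 0], [0, 0]] with rank 1, so corank 1. A Groebner basis of the Jacobian ideal J(f) in C{x,y} is {y^3, x}; counting standard monomials gives mu = 3. Corank 1: A-series; mu = 3 gives A_3.

Type A_3, Milnor number mu = 3.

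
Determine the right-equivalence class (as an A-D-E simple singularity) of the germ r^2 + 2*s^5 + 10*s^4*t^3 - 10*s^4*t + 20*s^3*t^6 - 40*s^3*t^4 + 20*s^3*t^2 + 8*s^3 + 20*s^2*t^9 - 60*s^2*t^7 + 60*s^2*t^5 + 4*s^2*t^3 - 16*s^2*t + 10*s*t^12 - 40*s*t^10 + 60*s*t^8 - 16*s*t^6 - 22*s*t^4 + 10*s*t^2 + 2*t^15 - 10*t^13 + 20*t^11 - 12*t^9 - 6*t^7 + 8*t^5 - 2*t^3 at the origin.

D_{6}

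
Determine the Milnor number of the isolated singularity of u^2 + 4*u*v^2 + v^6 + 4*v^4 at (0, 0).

5

The Hessian of f at 0 is [[2, 0], [0, 0]] with rank 1, so corank 1. A Groebner basis of the Jacobian ideal J(f) in C{u,v} is {u^3, u^2*v, u/2 + v^2}; counting standard monomials gives mu = 5. Corank 1: A-series; mu = 5 gives A_5.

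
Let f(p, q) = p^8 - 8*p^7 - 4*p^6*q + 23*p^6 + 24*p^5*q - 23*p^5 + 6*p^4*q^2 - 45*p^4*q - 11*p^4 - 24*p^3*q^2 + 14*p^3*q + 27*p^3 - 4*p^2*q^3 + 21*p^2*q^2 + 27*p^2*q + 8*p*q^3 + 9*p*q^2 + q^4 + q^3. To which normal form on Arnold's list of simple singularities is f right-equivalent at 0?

E_{6}

The Hessian of f at 0 has rank 0. Corank 2; j^3 = (3*p + q)^3 is a perfect cube, so E-series; the 4-jet and mu = 6 give E_6.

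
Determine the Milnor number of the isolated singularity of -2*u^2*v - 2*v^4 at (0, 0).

5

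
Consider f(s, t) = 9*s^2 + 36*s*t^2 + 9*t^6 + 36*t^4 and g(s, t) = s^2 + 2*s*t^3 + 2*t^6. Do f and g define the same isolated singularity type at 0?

Yes.

The Hessian of f at 0 is [[18, 0], [0, 0]] with rank 1, so corank 1. A Groebner basis of the Jacobian ideal J(f) in C{s,t} is {s^3, s^2*t, s/2 + t^2}; counting standard monomials gives mu = 5. Corank 1: A-series; mu = 5 gives A_5. The Hessian of g at 0 is [[2, 0], [0, 0]] with rank 1, so corank 1. A Groebner basis of the Jacobian ideal J(g) in C{s,t} is {s*t^2, s + t^3, s^2}; counting standard monomials gives mu = 5. Corank 1: A-series; mu = 5 gives A_5. Both have type A_5, hence right-equivalent.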